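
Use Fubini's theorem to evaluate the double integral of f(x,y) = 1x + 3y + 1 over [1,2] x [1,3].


By Fubini, integrate in x first, then y.
Step 1: Fix y, integrate over x in [1,2]:
  integral(1x + 3y + 1, x=1..2)
  = 1*(2^2 - 1^2)/2 + (3y + 1)*(2 - 1)
  = 1.5 + (3y + 1)*1
  = 1.5 + 3y + 1
  = 2.5 + 3y
Step 2: Integrate over y in [1,3]:
  integral(2.5 + 3y, y=1..3)
  = 2.5*2 + 3*(3^2 - 1^2)/2
  = 5 + 12
  = 17


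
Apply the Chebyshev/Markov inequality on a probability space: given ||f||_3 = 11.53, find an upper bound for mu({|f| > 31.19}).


Chebyshev/Markov inequality: mu(|f| > eps) <= (||f||_p / eps)^p
Step 1: ||f||_3 / eps = 11.53 / 31.19 = 0.36967
Step 2: Raise to power p = 3:
  (0.36967)^3 = 0.050517
Step 3: Therefore mu(|f| > 31.19) <= 0.050517


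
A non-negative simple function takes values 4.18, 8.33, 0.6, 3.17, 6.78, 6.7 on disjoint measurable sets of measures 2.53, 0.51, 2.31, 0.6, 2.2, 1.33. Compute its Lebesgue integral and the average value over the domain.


Step 1: Integral = sum(value_i * measure_i)
= 4.18*2.53 + 8.33*0.51 + 0.6*2.31 + 3.17*0.6 + 6.78*2.2 + 6.7*1.33
= 10.5754 + 4.2483 + 1.386 + 1.902 + 14.916 + 8.911
= 41.9387
Step 2: Total measure of domain = 2.53 + 0.51 + 2.31 + 0.6 + 2.2 + 1.33 = 9.48
Step 3: Average value = 41.9387 / 9.48 = 4.423914


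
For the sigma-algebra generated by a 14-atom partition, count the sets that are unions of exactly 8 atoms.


Each element of F is a union of some subset of the 14 atoms.
Elements that are unions of exactly 8 atoms correspond to 8-element subsets of the 14 atoms.
Count = C(14, 8) = 14! / (8! * 6!) = 3003.


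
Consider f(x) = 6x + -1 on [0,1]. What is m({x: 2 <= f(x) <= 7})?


f^(-1)([2, 7]) = {x : 2 <= 6x + -1 <= 7}
Solving: (2 - -1)/6 <= x <= (7 - -1)/6
= [0.5, 1.333333]
Intersecting with [0,1]: [0.5, 1]
Measure = 1 - 0.5 = 0.5


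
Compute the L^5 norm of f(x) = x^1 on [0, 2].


Step 1: ||f||_5 = (integral_0^2 |x^1|^5 dx)^(1/5)
     = (integral_0^2 x^5 dx)^(1/5)
Step 2: integral_0^2 x^5 dx = [x^6/(6)] from 0 to 2 = 2^6/6
     = 64/6 = 10.666667
Step 3: ||f||_5 = (10.666667)^(1/5) = 1.605483


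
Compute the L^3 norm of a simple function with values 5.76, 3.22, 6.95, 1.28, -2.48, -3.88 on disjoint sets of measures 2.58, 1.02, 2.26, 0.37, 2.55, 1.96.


Step 1: Compute |f_i|^3 for each value:
  |5.76|^3 = 191.102976
  |3.22|^3 = 33.386248
  |6.95|^3 = 335.702375
  |1.28|^3 = 2.097152
  |-2.48|^3 = 15.252992
  |-3.88|^3 = 58.411072
Step 2: Multiply by measures and sum:
  191.102976 * 2.58 = 493.045678
  33.386248 * 1.02 = 34.053973
  335.702375 * 2.26 = 758.687367
  2.097152 * 0.37 = 0.775946
  15.252992 * 2.55 = 38.89513
  58.411072 * 1.96 = 114.485701
Sum = 493.045678 + 34.053973 + 758.687367 + 0.775946 + 38.89513 + 114.485701 = 1439.943795
Step 3: Take the p-th root:
||f||_3 = (1439.943795)^(1/3) = 11.292285


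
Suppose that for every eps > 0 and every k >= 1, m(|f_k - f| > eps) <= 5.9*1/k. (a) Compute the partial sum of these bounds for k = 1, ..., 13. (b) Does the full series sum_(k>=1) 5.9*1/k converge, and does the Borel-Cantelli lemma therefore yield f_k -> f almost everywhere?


Step 1: List the terms 5.9*1/k for k = 1 to 13:
  k=1: 5.9
  k=2: 2.95
  k=3: 1.966667
  k=4: 1.475
  k=5: 1.18
  k=6: 0.983333
  k=7: 0.842857
  k=8: 0.7375
  k=9: 0.655556
  k=10: 0.59
  k=11: 0.536364
  k=12: 0.491667
  k=13: 0.453846
Step 2: Partial sum = 5.9 + 2.95 + 1.966667 + 1.475 + 1.18 + 0.983333 + 0.842857 + 0.7375 + 0.655556 + 0.59 + 0.536364 + 0.491667 + 0.453846
     = 18.762789
Step 3: The full series sum_(k>=1) 5.9*1/k diverges (harmonic series, p = 1; a nonzero constant multiple of a divergent series diverges).
Step 4: The (first) Borel-Cantelli lemma requires a summable sequence of measures, so it does not apply here;
        from this bound alone no conclusion about a.e. convergence can be drawn (convergence in measure still
        gives an a.e.-convergent subsequence, but not a.e. convergence of the whole sequence).
Conclusion: series diverges; Borel-Cantelli is inconclusive about a.e. convergence of f_k.


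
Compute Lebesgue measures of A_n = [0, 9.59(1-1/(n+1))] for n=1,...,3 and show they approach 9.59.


By continuity of measure from below: if A_n increases to A, then m(A_n) -> m(A).
Here A = [0, 9.59], so m(A) = 9.59
Step 1: a_1 = 9.59*(1 - 1/2) = 4.795, m(A_1) = 4.795
Step 2: a_2 = 9.59*(1 - 1/3) = 6.3933, m(A_2) = 6.3933
Step 3: a_3 = 9.59*(1 - 1/4) = 7.1925, m(A_3) = 7.1925
Limit: m(A_n) -> m([0,9.59]) = 9.59


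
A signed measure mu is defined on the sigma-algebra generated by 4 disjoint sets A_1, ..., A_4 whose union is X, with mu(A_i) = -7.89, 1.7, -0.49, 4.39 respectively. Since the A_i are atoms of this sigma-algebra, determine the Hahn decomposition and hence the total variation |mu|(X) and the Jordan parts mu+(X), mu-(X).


Step 1: Every measurable set is a union of atoms (the cells / points), so a Hahn decomposition is
  obtained by grouping atoms by sign: P = union of atoms with mu > 0, N = union of the remaining atoms.
  Atoms in P (indices): 2, 4;  atoms in N (indices): 1, 3
  Positive values: 1.7, 4.39
  Negative values: -7.89, -0.49
Step 2: mu+(X) = mu(P) = sum of positive atom values = 6.09
Step 3: mu-(X) = -mu(N) = sum of |negative atom values| = 8.38
Step 4: |mu|(X) = mu+(X) + mu-(X) = 6.09 + 8.38 = 14.47


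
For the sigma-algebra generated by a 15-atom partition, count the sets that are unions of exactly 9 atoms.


Each element of F is a union of some subset of the 15 atoms.
Elements that are unions of exactly 9 atoms correspond to 9-element subsets of the 15 atoms.
Count = C(15, 9) = 15! / (9! * 6!) = 5005.


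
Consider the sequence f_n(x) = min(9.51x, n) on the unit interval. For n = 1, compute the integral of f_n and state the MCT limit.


f(x) = 9.51x on [0,1]; f_n(x) = min(9.51x, n). At n = 1:
Step 1: f(x) reaches 1 at x = 1/9.51 = 0.105152
Step 2: integral(f_1) = integral(9.51x, 0, 0.105152) + integral(1, 0.105152, 1)
       = 9.51*0.105152^2/2 + 1*(1 - 0.105152)
       = 0.052576 + 0.894848
       = 0.947424
Step 3: As n -> infinity, f_n increases to f, so by MCT integral(f_n) -> integral(f) = 9.51/2 = 4.755.
Convergence: integral(f_1) = 0.947424 -> 4.755 as n -> infinity


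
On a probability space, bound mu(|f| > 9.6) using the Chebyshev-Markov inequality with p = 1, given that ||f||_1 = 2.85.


Chebyshev/Markov inequality: mu(|f| > eps) <= (||f||_p / eps)^p
Step 1: ||f||_1 / eps = 2.85 / 9.6 = 0.296875
Step 2: Raise to power p = 1:
  (0.296875)^1 = 0.296875
Step 3: Therefore mu(|f| > 9.6) <= 0.296875


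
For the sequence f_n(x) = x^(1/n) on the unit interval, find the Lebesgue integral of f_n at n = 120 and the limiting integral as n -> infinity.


At n = 120: f_120(x) = x^(1/120).
Step 1: integral(x^(1/120), 0, 1) = [x^(1/120+1) / (1/120+1)] from 0 to 1
     = 1 / (1/120 + 1) = 1 / ((120+1)/120) = 120/(120+1)
     = 120/121 = 0.991736
Step 2: As n -> infinity, f_n(x) = x^(1/n) -> 1 for x in (0,1], and f_n is increasing in n.
By MCT, lim_n integral(f_n) = integral(lim_n f_n) = integral(1, 0, 1) = 1.
Step 3: Verify convergence: 120/121 = 0.991736 -> 1


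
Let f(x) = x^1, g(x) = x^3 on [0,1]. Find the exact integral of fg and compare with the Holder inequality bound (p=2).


Step 1: Exact integral of f*g = integral(x^4, 0, 1) = 1/5
     = 0.2
Step 2: Holder bound with p=2, q=2:
  ||f||_p = (integral x^2 dx)^(1/2) = (1/3)^(1/2) = 0.57735
  ||g||_q = (integral x^6 dx)^(1/2) = (1/7)^(1/2) = 0.377964
Step 3: Holder bound = ||f||_p * ||g||_q = 0.57735 * 0.377964 = 0.218218
Verification: 0.2 <= 0.218218 (Holder holds)


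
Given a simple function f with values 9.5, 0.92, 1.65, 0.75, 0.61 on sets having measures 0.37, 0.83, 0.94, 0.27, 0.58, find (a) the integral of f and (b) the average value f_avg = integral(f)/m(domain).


Step 1: Integral = sum(value_i * measure_i)
= 9.5*0.37 + 0.92*0.83 + 1.65*0.94 + 0.75*0.27 + 0.61*0.58
= 3.515 + 0.7636 + 1.551 + 0.2025 + 0.3538
= 6.3859
Step 2: Total measure of domain = 0.37 + 0.83 + 0.94 + 0.27 + 0.58 = 2.99
Step 3: Average value = 6.3859 / 2.99 = 2.135753


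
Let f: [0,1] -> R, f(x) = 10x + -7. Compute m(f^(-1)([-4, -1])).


f^(-1)([-4, -1]) = {x : -4 <= 10x + -7 <= -1}
Solving: (-4 - -7)/10 <= x <= (-1 - -7)/10
= [0.3, 0.6]
Intersecting with [0,1]: [0.3, 0.6]
Measure = 0.6 - 0.3 = 0.3


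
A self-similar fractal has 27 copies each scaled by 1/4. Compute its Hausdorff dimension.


For a self-similar set with N copies scaled by 1/r:
dim_H = log(N)/log(r) = log(27)/log(4)
= 3.295837/1.386294
= 2.377444


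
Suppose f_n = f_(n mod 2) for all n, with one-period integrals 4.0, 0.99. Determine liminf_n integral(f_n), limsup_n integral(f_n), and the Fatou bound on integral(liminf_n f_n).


The sequence (integral(f_n)) is periodic with period 2, repeating the values 4.0, 0.99 indefinitely.
Step 1: For a periodic sequence, every tail (a_m, a_(m+1), ...) contains all 2 period values infinitely often.
Step 2: Hence inf of every tail = min of the period values = min(4.0, 0.99) = 0.99.
        liminf_n integral(f_n) = sup over m of (inf of tail from m) = 0.99.
Step 3: Similarly sup of every tail = max of the period values = 4.
        limsup_n integral(f_n) = 4.
Step 4: Fatou's lemma: integral(liminf_n f_n) <= liminf_n integral(f_n) = 0.99.
        So the integral of the pointwise liminf is at most 0.99.


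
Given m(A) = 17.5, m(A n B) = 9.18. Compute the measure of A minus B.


m(A \ B) = m(A) - m(A n B)
= 17.5 - 9.18
= 8.32


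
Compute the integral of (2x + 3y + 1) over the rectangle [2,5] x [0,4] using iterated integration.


By Fubini, integrate in x first, then y.
Step 1: Fix y, integrate over x in [2,5]:
  integral(2x + 3y + 1, x=2..5)
  = 2*(5^2 - 2^2)/2 + (3y + 1)*(5 - 2)
  = 21 + (3y + 1)*3
  = 21 + 9y + 3
  = 24 + 9y
Step 2: Integrate over y in [0,4]:
  integral(24 + 9y, y=0..4)
  = 24*4 + 9*(4^2 - 0^2)/2
  = 96 + 72
  = 168


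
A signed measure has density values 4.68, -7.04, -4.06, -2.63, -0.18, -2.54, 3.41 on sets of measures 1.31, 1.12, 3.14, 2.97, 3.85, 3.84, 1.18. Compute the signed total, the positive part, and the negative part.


Step 1: Compute signed measure on each set:
  Set 1: 4.68 * 1.31 = 6.1308
  Set 2: -7.04 * 1.12 = -7.8848
  Set 3: -4.06 * 3.14 = -12.7484
  Set 4: -2.63 * 2.97 = -7.8111
  Set 5: -0.18 * 3.85 = -0.693
  Set 6: -2.54 * 3.84 = -9.7536
  Set 7: 3.41 * 1.18 = 4.0238
Step 2: Total signed measure = (6.1308) + (-7.8848) + (-12.7484) + (-7.8111) + (-0.693) + (-9.7536) + (4.0238)
     = -28.7363
Step 3: Positive part mu+(X) = sum of positive contributions = 10.1546
Step 4: Negative part mu-(X) = |sum of negative contributions| = 38.8909


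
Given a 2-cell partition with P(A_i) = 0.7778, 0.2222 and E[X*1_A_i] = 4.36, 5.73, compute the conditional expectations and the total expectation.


For each cell A_i: E[X|A_i] = E[X*1_A_i] / P(A_i)
Step 1: E[X|A_1] = 4.36 / 0.7778 = 5.605554
Step 2: E[X|A_2] = 5.73 / 0.2222 = 25.787579
Verification: E[X] = sum E[X*1_A_i] = 4.36 + 5.73 = 10.09


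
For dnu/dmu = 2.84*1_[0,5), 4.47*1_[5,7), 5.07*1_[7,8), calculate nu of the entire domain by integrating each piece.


Integrate each piece of the Radon-Nikodym derivative:
Step 1: integral_0^5 2.84 dx = 2.84*(5-0) = 2.84*5 = 14.2
Step 2: integral_5^7 4.47 dx = 4.47*(7-5) = 4.47*2 = 8.94
Step 3: integral_7^8 5.07 dx = 5.07*(8-7) = 5.07*1 = 5.07
Total: 14.2 + 8.94 + 5.07 = 28.21


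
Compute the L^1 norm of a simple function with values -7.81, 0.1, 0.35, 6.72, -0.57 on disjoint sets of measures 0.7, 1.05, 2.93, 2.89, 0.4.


Step 1: Compute |f_i|^1 for each value:
  |-7.81|^1 = 7.81
  |0.1|^1 = 0.1
  |0.35|^1 = 0.35
  |6.72|^1 = 6.72
  |-0.57|^1 = 0.57
Step 2: Multiply by measures and sum:
  7.81 * 0.7 = 5.467
  0.1 * 1.05 = 0.105
  0.35 * 2.93 = 1.0255
  6.72 * 2.89 = 19.4208
  0.57 * 0.4 = 0.228
Sum = 5.467 + 0.105 + 1.0255 + 19.4208 + 0.228 = 26.2463
Step 3: Take the p-th root:
||f||_1 = (26.2463)^(1/1) = 26.2463


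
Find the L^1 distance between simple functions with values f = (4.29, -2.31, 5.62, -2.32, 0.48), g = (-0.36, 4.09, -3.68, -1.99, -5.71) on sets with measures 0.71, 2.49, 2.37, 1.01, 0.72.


Step 1: Compute differences f_i - g_i:
  4.29 - -0.36 = 4.65
  -2.31 - 4.09 = -6.4
  5.62 - -3.68 = 9.3
  -2.32 - -1.99 = -0.33
  0.48 - -5.71 = 6.19
Step 2: Compute |diff|^1 * measure for each set:
  |4.65|^1 * 0.71 = 4.65 * 0.71 = 3.3015
  |-6.4|^1 * 2.49 = 6.4 * 2.49 = 15.936
  |9.3|^1 * 2.37 = 9.3 * 2.37 = 22.041
  |-0.33|^1 * 1.01 = 0.33 * 1.01 = 0.3333
  |6.19|^1 * 0.72 = 6.19 * 0.72 = 4.4568
Step 3: Sum = 46.0686
Step 4: ||f-g||_1 = (46.0686)^(1/1) = 46.0686


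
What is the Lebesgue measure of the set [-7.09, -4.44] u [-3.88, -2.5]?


For pairwise disjoint intervals, m(union) = sum of lengths.
= (-4.44 - -7.09) + (-2.5 - -3.88)
= 2.65 + 1.38
= 4.03


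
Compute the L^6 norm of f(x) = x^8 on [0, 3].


Step 1: ||f||_6 = (integral_0^3 |x^8|^6 dx)^(1/6)
     = (integral_0^3 x^48 dx)^(1/6)
Step 2: integral_0^3 x^48 dx = [x^49/(49)] from 0 to 3 = 3^49/49
     = 239299329230617529590083/49 = 4.883660e+21
Step 3: ||f||_6 = (4.883660e+21)^(1/6) = 4118.991542


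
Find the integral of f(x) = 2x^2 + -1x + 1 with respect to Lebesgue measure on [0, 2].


The Lebesgue integral of a Riemann-integrable function agrees with the Riemann integral.
Antiderivative F(x) = (2/3)x^3 + (-1/2)x^2 + 1x
F(2) = (2/3)*2^3 + (-1/2)*2^2 + 1*2
     = (2/3)*8 + (-1/2)*4 + 1*2
     = 5.333333 + -2 + 2
     = 5.333333
F(0) = 0.0
Integral = F(2) - F(0) = 5.333333 - 0.0 = 5.333333


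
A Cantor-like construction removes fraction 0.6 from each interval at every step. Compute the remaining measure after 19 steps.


Step 1: At each step, fraction remaining = 1 - 0.6 = 0.4
Step 2: After 19 steps, measure = (0.4)^19
Result = 2.748779e-08


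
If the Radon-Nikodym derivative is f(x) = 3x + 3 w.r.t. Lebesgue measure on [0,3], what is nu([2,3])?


nu(A) = integral_A (dnu/dmu) dmu = integral_2^3 (3x + 3) dx
Step 1: Antiderivative F(x) = (3/2)x^2 + 3x
Step 2: F(3) = (3/2)*3^2 + 3*3 = 13.5 + 9 = 22.5
Step 3: F(2) = (3/2)*2^2 + 3*2 = 6 + 6 = 12
Step 4: nu([2,3]) = F(3) - F(2) = 22.5 - 12 = 10.5


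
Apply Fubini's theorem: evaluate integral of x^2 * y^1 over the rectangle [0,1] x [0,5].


By Fubini's theorem, the double integral factors as a product of single integrals:
Step 1: integral_0^1 x^2 dx = [x^3/3] from 0 to 1
     = 1^3/3 = 0.333333
Step 2: integral_0^5 y^1 dy = [y^2/2] from 0 to 5
     = 5^2/2 = 12.5
Step 3: Double integral = 0.333333 * 12.5 = 4.166667


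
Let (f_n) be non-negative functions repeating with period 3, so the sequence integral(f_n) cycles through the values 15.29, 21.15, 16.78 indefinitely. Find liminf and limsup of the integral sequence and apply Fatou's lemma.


The sequence (integral(f_n)) is periodic with period 3, repeating the values 15.29, 21.15, 16.78 indefinitely.
Step 1: For a periodic sequence, every tail (a_m, a_(m+1), ...) contains all 3 period values infinitely often.
Step 2: Hence inf of every tail = min of the period values = min(15.29, 21.15, 16.78) = 15.29.
        liminf_n integral(f_n) = sup over m of (inf of tail from m) = 15.29.
Step 3: Similarly sup of every tail = max of the period values = 21.15.
        limsup_n integral(f_n) = 21.15.
Step 4: Fatou's lemma: integral(liminf_n f_n) <= liminf_n integral(f_n) = 15.29.
        So the integral of the pointwise liminf is at most 15.29.


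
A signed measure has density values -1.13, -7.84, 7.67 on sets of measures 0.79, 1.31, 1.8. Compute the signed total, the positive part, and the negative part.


Step 1: Compute signed measure on each set:
  Set 1: -1.13 * 0.79 = -0.8927
  Set 2: -7.84 * 1.31 = -10.2704
  Set 3: 7.67 * 1.8 = 13.806
Step 2: Total signed measure = (-0.8927) + (-10.2704) + (13.806)
     = 2.6429
Step 3: Positive part mu+(X) = sum of positive contributions = 13.806
Step 4: Negative part mu-(X) = |sum of negative contributions| = 11.1631


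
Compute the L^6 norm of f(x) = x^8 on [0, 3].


Step 1: ||f||_6 = (integral_0^3 |x^8|^6 dx)^(1/6)
     = (integral_0^3 x^48 dx)^(1/6)
Step 2: integral_0^3 x^48 dx = [x^49/(49)] from 0 to 3 = 3^49/49
     = 239299329230617529590083/49 = 4.883660e+21
Step 3: ||f||_6 = (4.883660e+21)^(1/6) = 4118.991542


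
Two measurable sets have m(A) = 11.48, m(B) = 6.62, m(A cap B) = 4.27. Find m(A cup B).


By inclusion-exclusion: m(A u B) = m(A) + m(B) - m(A n B)
= 11.48 + 6.62 - 4.27
= 13.83


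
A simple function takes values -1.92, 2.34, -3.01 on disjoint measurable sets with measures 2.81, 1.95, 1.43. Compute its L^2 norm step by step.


Step 1: Compute |f_i|^2 for each value:
  |-1.92|^2 = 3.6864
  |2.34|^2 = 5.4756
  |-3.01|^2 = 9.0601
Step 2: Multiply by measures and sum:
  3.6864 * 2.81 = 10.358784
  5.4756 * 1.95 = 10.67742
  9.0601 * 1.43 = 12.955943
Sum = 10.358784 + 10.67742 + 12.955943 = 33.992147
Step 3: Take the p-th root:
||f||_2 = (33.992147)^(1/2) = 5.830278


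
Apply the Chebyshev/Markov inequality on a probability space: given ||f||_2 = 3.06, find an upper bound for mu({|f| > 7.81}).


Chebyshev/Markov inequality: mu(|f| > eps) <= (||f||_p / eps)^p
Step 1: ||f||_2 / eps = 3.06 / 7.81 = 0.391805
Step 2: Raise to power p = 2:
  (0.391805)^2 = 0.153511
Step 3: Therefore mu(|f| > 7.81) <= 0.153511


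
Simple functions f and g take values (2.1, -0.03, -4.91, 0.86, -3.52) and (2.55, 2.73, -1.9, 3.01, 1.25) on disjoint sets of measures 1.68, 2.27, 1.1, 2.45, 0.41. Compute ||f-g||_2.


Step 1: Compute differences f_i - g_i:
  2.1 - 2.55 = -0.45
  -0.03 - 2.73 = -2.76
  -4.91 - -1.9 = -3.01
  0.86 - 3.01 = -2.15
  -3.52 - 1.25 = -4.77
Step 2: Compute |diff|^2 * measure for each set:
  |-0.45|^2 * 1.68 = 0.2025 * 1.68 = 0.3402
  |-2.76|^2 * 2.27 = 7.6176 * 2.27 = 17.291952
  |-3.01|^2 * 1.1 = 9.0601 * 1.1 = 9.96611
  |-2.15|^2 * 2.45 = 4.6225 * 2.45 = 11.325125
  |-4.77|^2 * 0.41 = 22.7529 * 0.41 = 9.328689
Step 3: Sum = 48.252076
Step 4: ||f-g||_2 = (48.252076)^(1/2) = 6.946371


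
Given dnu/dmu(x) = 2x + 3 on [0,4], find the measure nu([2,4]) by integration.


nu(A) = integral_A (dnu/dmu) dmu = integral_2^4 (2x + 3) dx
Step 1: Antiderivative F(x) = (2/2)x^2 + 3x
Step 2: F(4) = (2/2)*4^2 + 3*4 = 16 + 12 = 28
Step 3: F(2) = (2/2)*2^2 + 3*2 = 4 + 6 = 10
Step 4: nu([2,4]) = F(4) - F(2) = 28 - 10 = 18


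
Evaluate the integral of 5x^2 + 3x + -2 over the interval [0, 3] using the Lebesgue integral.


The Lebesgue integral of a Riemann-integrable function agrees with the Riemann integral.
Antiderivative F(x) = (5/3)x^3 + (3/2)x^2 + -2x
F(3) = (5/3)*3^3 + (3/2)*3^2 + -2*3
     = (5/3)*27 + (3/2)*9 + -2*3
     = 45 + 13.5 + -6
     = 52.5
F(0) = 0.0
Integral = F(3) - F(0) = 52.5 - 0.0 = 52.5


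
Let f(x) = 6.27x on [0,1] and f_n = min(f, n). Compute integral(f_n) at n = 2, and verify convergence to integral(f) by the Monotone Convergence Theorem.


f(x) = 6.27x on [0,1]; f_n(x) = min(6.27x, n). At n = 2:
Step 1: f(x) reaches 2 at x = 2/6.27 = 0.318979
Step 2: integral(f_2) = integral(6.27x, 0, 0.318979) + integral(2, 0.318979, 1)
       = 6.27*0.318979^2/2 + 2*(1 - 0.318979)
       = 0.318979 + 1.362041
       = 1.681021
Step 3: As n -> infinity, f_n increases to f, so by MCT integral(f_n) -> integral(f) = 6.27/2 = 3.135.
Convergence: integral(f_2) = 1.681021 -> 3.135 as n -> infinity


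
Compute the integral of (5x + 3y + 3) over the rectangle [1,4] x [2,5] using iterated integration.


By Fubini, integrate in x first, then y.
Step 1: Fix y, integrate over x in [1,4]:
  integral(5x + 3y + 3, x=1..4)
  = 5*(4^2 - 1^2)/2 + (3y + 3)*(4 - 1)
  = 37.5 + (3y + 3)*3
  = 37.5 + 9y + 9
  = 46.5 + 9y
Step 2: Integrate over y in [2,5]:
  integral(46.5 + 9y, y=2..5)
  = 46.5*3 + 9*(5^2 - 2^2)/2
  = 139.5 + 94.5
  = 234


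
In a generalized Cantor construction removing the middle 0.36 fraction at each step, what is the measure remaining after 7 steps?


Step 1: At each step, fraction remaining = 1 - 0.36 = 0.64
Step 2: After 7 steps, measure = (0.64)^7
Result = 0.04398


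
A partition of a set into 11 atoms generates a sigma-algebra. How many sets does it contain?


Each element of the sigma-algebra is a union of some subset of the 11 atoms.
The number of such subsets is 2^11 = 2048.


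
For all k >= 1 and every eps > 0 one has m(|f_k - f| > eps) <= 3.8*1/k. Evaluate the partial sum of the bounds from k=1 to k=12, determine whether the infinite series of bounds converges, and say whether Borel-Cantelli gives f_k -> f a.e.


Step 1: List the terms 3.8*1/k for k = 1 to 12:
  k=1: 3.8
  k=2: 1.9
  k=3: 1.266667
  k=4: 0.95
  k=5: 0.76
  k=6: 0.633333
  k=7: 0.542857
  k=8: 0.475
  k=9: 0.422222
  k=10: 0.38
  k=11: 0.345455
  k=12: 0.316667
Step 2: Partial sum = 3.8 + 1.9 + 1.266667 + 0.95 + 0.76 + 0.633333 + 0.542857 + 0.475 + 0.422222 + 0.38 + 0.345455 + 0.316667
     = 11.792201
Step 3: The full series sum_(k>=1) 3.8*1/k diverges (harmonic series, p = 1; a nonzero constant multiple of a divergent series diverges).
Step 4: The (first) Borel-Cantelli lemma requires a summable sequence of measures, so it does not apply here;
        from this bound alone no conclusion about a.e. convergence can be drawn (convergence in measure still
        gives an a.e.-convergent subsequence, but not a.e. convergence of the whole sequence).
Conclusion: series diverges; Borel-Cantelli is inconclusive about a.e. convergence of f_k.


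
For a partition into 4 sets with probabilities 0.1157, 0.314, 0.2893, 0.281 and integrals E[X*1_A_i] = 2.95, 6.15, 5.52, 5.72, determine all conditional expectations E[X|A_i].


For each cell A_i: E[X|A_i] = E[X*1_A_i] / P(A_i)
Step 1: E[X|A_1] = 2.95 / 0.1157 = 25.496975
Step 2: E[X|A_2] = 6.15 / 0.314 = 19.585987
Step 3: E[X|A_3] = 5.52 / 0.2893 = 19.080539
Step 4: E[X|A_4] = 5.72 / 0.281 = 20.355872
Verification: E[X] = sum E[X*1_A_i] = 2.95 + 6.15 + 5.52 + 5.72 = 20.34


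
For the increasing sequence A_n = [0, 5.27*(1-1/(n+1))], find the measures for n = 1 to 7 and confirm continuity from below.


By continuity of measure from below: if A_n increases to A, then m(A_n) -> m(A).
Here A = [0, 5.27], so m(A) = 5.27
Step 1: a_1 = 5.27*(1 - 1/2) = 2.635, m(A_1) = 2.635
Step 2: a_2 = 5.27*(1 - 1/3) = 3.5133, m(A_2) = 3.5133
Step 3: a_3 = 5.27*(1 - 1/4) = 3.9525, m(A_3) = 3.9525
Step 4: a_4 = 5.27*(1 - 1/5) = 4.216, m(A_4) = 4.216
Step 5: a_5 = 5.27*(1 - 1/6) = 4.3917, m(A_5) = 4.3917
Step 6: a_6 = 5.27*(1 - 1/7) = 4.5171, m(A_6) = 4.5171
Step 7: a_7 = 5.27*(1 - 1/8) = 4.6113, m(A_7) = 4.6113
Limit: m(A_n) -> m([0,5.27]) = 5.27


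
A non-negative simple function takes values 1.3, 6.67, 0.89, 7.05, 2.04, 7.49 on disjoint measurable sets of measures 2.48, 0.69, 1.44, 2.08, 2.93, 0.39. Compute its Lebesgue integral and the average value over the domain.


Step 1: Integral = sum(value_i * measure_i)
= 1.3*2.48 + 6.67*0.69 + 0.89*1.44 + 7.05*2.08 + 2.04*2.93 + 7.49*0.39
= 3.224 + 4.6023 + 1.2816 + 14.664 + 5.9772 + 2.9211
= 32.6702
Step 2: Total measure of domain = 2.48 + 0.69 + 1.44 + 2.08 + 2.93 + 0.39 = 10.01
Step 3: Average value = 32.6702 / 10.01 = 3.263756


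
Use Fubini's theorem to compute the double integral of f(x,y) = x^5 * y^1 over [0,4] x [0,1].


By Fubini's theorem, the double integral factors as a product of single integrals:
Step 1: integral_0^4 x^5 dx = [x^6/6] from 0 to 4
     = 4^6/6 = 682.666667
Step 2: integral_0^1 y^1 dy = [y^2/2] from 0 to 1
     = 1^2/2 = 0.5
Step 3: Double integral = 682.666667 * 0.5 = 341.333333


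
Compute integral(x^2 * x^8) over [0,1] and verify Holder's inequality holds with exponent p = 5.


Step 1: Exact integral of f*g = integral(x^10, 0, 1) = 1/11
     = 0.090909
Step 2: Holder bound with p=5, q=1.25:
  ||f||_p = (integral x^10 dx)^(1/5) = (1/11)^(1/5) = 0.619044
  ||g||_q = (integral x^10 dx)^(1/1.25) = (1/11)^(1/1.25) = 0.146854
Step 3: Holder bound = ||f||_p * ||g||_q = 0.619044 * 0.146854 = 0.090909
Verification: 0.090909 <= 0.090909 (Holder holds)


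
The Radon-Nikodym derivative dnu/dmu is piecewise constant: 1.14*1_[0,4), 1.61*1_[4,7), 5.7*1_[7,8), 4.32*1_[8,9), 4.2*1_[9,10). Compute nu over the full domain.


Integrate each piece of the Radon-Nikodym derivative:
Step 1: integral_0^4 1.14 dx = 1.14*(4-0) = 1.14*4 = 4.56
Step 2: integral_4^7 1.61 dx = 1.61*(7-4) = 1.61*3 = 4.83
Step 3: integral_7^8 5.7 dx = 5.7*(8-7) = 5.7*1 = 5.7
Step 4: integral_8^9 4.32 dx = 4.32*(9-8) = 4.32*1 = 4.32
Step 5: integral_9^10 4.2 dx = 4.2*(10-9) = 4.2*1 = 4.2
Total: 4.56 + 4.83 + 5.7 + 4.32 + 4.2 = 23.61


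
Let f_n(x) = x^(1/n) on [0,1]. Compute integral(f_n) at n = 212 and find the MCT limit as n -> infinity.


At n = 212: f_212(x) = x^(1/212).
Step 1: integral(x^(1/212), 0, 1) = [x^(1/212+1) / (1/212+1)] from 0 to 1
     = 1 / (1/212 + 1) = 1 / ((212+1)/212) = 212/(212+1)
     = 212/213 = 0.995305
Step 2: As n -> infinity, f_n(x) = x^(1/n) -> 1 for x in (0,1], and f_n is increasing in n.
By MCT, lim_n integral(f_n) = integral(lim_n f_n) = integral(1, 0, 1) = 1.
Step 3: Verify convergence: 212/213 = 0.995305 -> 1


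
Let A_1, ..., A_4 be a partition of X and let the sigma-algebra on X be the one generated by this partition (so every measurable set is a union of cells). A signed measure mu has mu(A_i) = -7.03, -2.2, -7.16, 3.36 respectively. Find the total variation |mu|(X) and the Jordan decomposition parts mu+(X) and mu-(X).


Step 1: Every measurable set is a union of atoms (the cells / points), so a Hahn decomposition is
  obtained by grouping atoms by sign: P = union of atoms with mu > 0, N = union of the remaining atoms.
  Atoms in P (indices): 4;  atoms in N (indices): 1, 2, 3
  Positive values: 3.36
  Negative values: -7.03, -2.2, -7.16
Step 2: mu+(X) = mu(P) = sum of positive atom values = 3.36
Step 3: mu-(X) = -mu(N) = sum of |negative atom values| = 16.39
Step 4: |mu|(X) = mu+(X) + mu-(X) = 3.36 + 16.39 = 19.75


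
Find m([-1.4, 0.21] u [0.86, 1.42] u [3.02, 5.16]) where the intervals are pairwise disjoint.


For pairwise disjoint intervals, m(union) = sum of lengths.
= (0.21 - -1.4) + (1.42 - 0.86) + (5.16 - 3.02)
= 1.61 + 0.56 + 2.14
= 4.31


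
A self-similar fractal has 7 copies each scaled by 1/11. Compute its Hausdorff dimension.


For a self-similar set with N copies scaled by 1/r:
dim_H = log(N)/log(r) = log(7)/log(11)
= 1.94591/2.397895
= 0.811508


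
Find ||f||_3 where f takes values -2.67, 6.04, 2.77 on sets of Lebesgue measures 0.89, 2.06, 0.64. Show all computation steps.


Step 1: Compute |f_i|^3 for each value:
  |-2.67|^3 = 19.034163
  |6.04|^3 = 220.348864
  |2.77|^3 = 21.253933
Step 2: Multiply by measures and sum:
  19.034163 * 0.89 = 16.940405
  220.348864 * 2.06 = 453.91866
  21.253933 * 0.64 = 13.602517
Sum = 16.940405 + 453.91866 + 13.602517 = 484.461582
Step 3: Take the p-th root:
||f||_3 = (484.461582)^(1/3) = 7.85392


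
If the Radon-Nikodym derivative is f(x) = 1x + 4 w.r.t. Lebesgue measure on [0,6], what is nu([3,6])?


nu(A) = integral_A (dnu/dmu) dmu = integral_3^6 (1x + 4) dx
Step 1: Antiderivative F(x) = (1/2)x^2 + 4x
Step 2: F(6) = (1/2)*6^2 + 4*6 = 18 + 24 = 42
Step 3: F(3) = (1/2)*3^2 + 4*3 = 4.5 + 12 = 16.5
Step 4: nu([3,6]) = F(6) - F(3) = 42 - 16.5 = 25.5


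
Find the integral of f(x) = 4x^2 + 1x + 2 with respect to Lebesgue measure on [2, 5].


The Lebesgue integral of a Riemann-integrable function agrees with the Riemann integral.
Antiderivative F(x) = (4/3)x^3 + (1/2)x^2 + 2x
F(5) = (4/3)*5^3 + (1/2)*5^2 + 2*5
     = (4/3)*125 + (1/2)*25 + 2*5
     = 166.666667 + 12.5 + 10
     = 189.166667
F(2) = 16.666667
Integral = F(5) - F(2) = 189.166667 - 16.666667 = 172.5


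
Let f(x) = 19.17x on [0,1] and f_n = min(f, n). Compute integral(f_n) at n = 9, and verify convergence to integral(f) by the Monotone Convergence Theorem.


f(x) = 19.17x on [0,1]; f_n(x) = min(19.17x, n). At n = 9:
Step 1: f(x) reaches 9 at x = 9/19.17 = 0.469484
Step 2: integral(f_9) = integral(19.17x, 0, 0.469484) + integral(9, 0.469484, 1)
       = 19.17*0.469484^2/2 + 9*(1 - 0.469484)
       = 2.112676 + 4.774648
       = 6.887324
Step 3: As n -> infinity, f_n increases to f, so by MCT integral(f_n) -> integral(f) = 19.17/2 = 9.585.
Convergence: integral(f_9) = 6.887324 -> 9.585 as n -> infinity


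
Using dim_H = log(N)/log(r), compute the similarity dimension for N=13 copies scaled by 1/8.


For a self-similar set with N copies scaled by 1/r:
dim_H = log(N)/log(r) = log(13)/log(8)
= 2.564949/2.079442
= 1.23348


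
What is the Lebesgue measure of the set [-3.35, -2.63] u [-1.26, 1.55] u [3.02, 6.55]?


For pairwise disjoint intervals, m(union) = sum of lengths.
= (-2.63 - -3.35) + (1.55 - -1.26) + (6.55 - 3.02)
= 0.72 + 2.81 + 3.53
= 7.06


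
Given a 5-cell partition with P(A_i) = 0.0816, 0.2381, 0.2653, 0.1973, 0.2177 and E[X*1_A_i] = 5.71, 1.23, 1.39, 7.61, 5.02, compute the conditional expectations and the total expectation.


For each cell A_i: E[X|A_i] = E[X*1_A_i] / P(A_i)
Step 1: E[X|A_1] = 5.71 / 0.0816 = 69.97549
Step 2: E[X|A_2] = 1.23 / 0.2381 = 5.165897
Step 3: E[X|A_3] = 1.39 / 0.2653 = 5.239352
Step 4: E[X|A_4] = 7.61 / 0.1973 = 38.570705
Step 5: E[X|A_5] = 5.02 / 0.2177 = 23.059256
Verification: E[X] = sum E[X*1_A_i] = 5.71 + 1.23 + 1.39 + 7.61 + 5.02 = 20.96


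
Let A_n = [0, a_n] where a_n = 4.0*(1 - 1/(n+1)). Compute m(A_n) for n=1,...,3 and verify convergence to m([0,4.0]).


By continuity of measure from below: if A_n increases to A, then m(A_n) -> m(A).
Here A = [0, 4.0], so m(A) = 4
Step 1: a_1 = 4.0*(1 - 1/2) = 2, m(A_1) = 2
Step 2: a_2 = 4.0*(1 - 1/3) = 2.6667, m(A_2) = 2.6667
Step 3: a_3 = 4.0*(1 - 1/4) = 3, m(A_3) = 3
Limit: m(A_n) -> m([0,4.0]) = 4


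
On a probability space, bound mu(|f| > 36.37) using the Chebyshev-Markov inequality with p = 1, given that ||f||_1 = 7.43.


Chebyshev/Markov inequality: mu(|f| > eps) <= (||f||_p / eps)^p
Step 1: ||f||_1 / eps = 7.43 / 36.37 = 0.204289
Step 2: Raise to power p = 1:
  (0.204289)^1 = 0.204289
Step 3: Therefore mu(|f| > 36.37) <= 0.204289


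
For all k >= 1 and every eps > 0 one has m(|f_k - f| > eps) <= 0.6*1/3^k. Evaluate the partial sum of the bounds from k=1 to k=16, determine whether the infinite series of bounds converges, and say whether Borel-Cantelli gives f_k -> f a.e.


Step 1: List the terms 0.6*1/3^k for k = 1 to 16:
  k=1: 0.2
  k=2: 0.066667
  k=3: 0.022222
  k=4: 0.007407
  k=5: 0.002469
  k=6: 8.230453e-04
  k=7: 2.743484e-04
  k=8: 9.144947e-05
  k=9: 3.048316e-05
  k=10: 1.016105e-05
  k=11: 3.387018e-06
  k=12: 1.129006e-06
  k=13: 3.763353e-07
  k=14: 1.254451e-07
  k=15: 4.181503e-08
  k=16: 1.393834e-08
Step 2: Partial sum = 0.2 + 0.066667 + 0.022222 + 0.007407 + 0.002469 + 8.230453e-04 + 2.743484e-04 + 9.144947e-05 + 3.048316e-05 + 1.016105e-05 + 3.387018e-06 + 1.129006e-06 + 3.763353e-07 + 1.254451e-07 + 4.181503e-08 + 1.393834e-08
     = 0.3
Step 3: The full series sum_(k>=1) 0.6*1/3^k converges (geometric series with ratio 1/3 < 1; a constant multiple of a convergent series converges).
Step 4: Fix eps > 0. Since sum_k m(|f_k - f| > eps) < infinity, the Borel-Cantelli lemma gives
        m(limsup_k {|f_k - f| > eps}) = 0, i.e. for a.e. x, |f_k(x) - f(x)| <= eps for all large k.
        Applying this with eps = 1/j for j = 1, 2, ... and intersecting the countably many full-measure sets,
        for a.e. x we get limsup_k |f_k(x) - f(x)| <= 1/j for every j, hence f_k -> f almost everywhere.
Conclusion: series converges; Borel-Cantelli yields f_k -> f a.e.


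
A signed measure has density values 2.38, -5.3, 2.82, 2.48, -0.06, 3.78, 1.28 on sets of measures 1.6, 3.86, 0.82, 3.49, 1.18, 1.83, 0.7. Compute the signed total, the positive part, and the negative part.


Step 1: Compute signed measure on each set:
  Set 1: 2.38 * 1.6 = 3.808
  Set 2: -5.3 * 3.86 = -20.458
  Set 3: 2.82 * 0.82 = 2.3124
  Set 4: 2.48 * 3.49 = 8.6552
  Set 5: -0.06 * 1.18 = -0.0708
  Set 6: 3.78 * 1.83 = 6.9174
  Set 7: 1.28 * 0.7 = 0.896
Step 2: Total signed measure = (3.808) + (-20.458) + (2.3124) + (8.6552) + (-0.0708) + (6.9174) + (0.896)
     = 2.0602
Step 3: Positive part mu+(X) = sum of positive contributions = 22.589
Step 4: Negative part mu-(X) = |sum of negative contributions| = 20.5288


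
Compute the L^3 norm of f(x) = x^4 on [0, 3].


Step 1: ||f||_3 = (integral_0^3 |x^4|^3 dx)^(1/3)
     = (integral_0^3 x^12 dx)^(1/3)
Step 2: integral_0^3 x^12 dx = [x^13/(13)] from 0 to 3 = 3^13/13
     = 1594323/13 = 122640.230769
Step 3: ||f||_3 = (122640.230769)^(1/3) = 49.683363


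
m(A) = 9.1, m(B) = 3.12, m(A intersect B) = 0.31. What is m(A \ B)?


m(A \ B) = m(A) - m(A n B)
= 9.1 - 0.31
= 8.79


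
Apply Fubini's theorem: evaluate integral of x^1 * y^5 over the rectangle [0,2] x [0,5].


By Fubini's theorem, the double integral factors as a product of single integrals:
Step 1: integral_0^2 x^1 dx = [x^2/2] from 0 to 2
     = 2^2/2 = 2
Step 2: integral_0^5 y^5 dy = [y^6/6] from 0 to 5
     = 5^6/6 = 2604.166667
Step 3: Double integral = 2 * 2604.166667 = 5208.333333


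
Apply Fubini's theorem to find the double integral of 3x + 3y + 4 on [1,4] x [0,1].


By Fubini, integrate in x first, then y.
Step 1: Fix y, integrate over x in [1,4]:
  integral(3x + 3y + 4, x=1..4)
  = 3*(4^2 - 1^2)/2 + (3y + 4)*(4 - 1)
  = 22.5 + (3y + 4)*3
  = 22.5 + 9y + 12
  = 34.5 + 9y
Step 2: Integrate over y in [0,1]:
  integral(34.5 + 9y, y=0..1)
  = 34.5*1 + 9*(1^2 - 0^2)/2
  = 34.5 + 4.5
  = 39


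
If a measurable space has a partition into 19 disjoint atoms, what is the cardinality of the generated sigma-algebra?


Each element of the sigma-algebra is a union of some subset of the 19 atoms.
The number of such subsets is 2^19 = 524288.


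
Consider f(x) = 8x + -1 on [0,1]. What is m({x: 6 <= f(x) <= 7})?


f^(-1)([6, 7]) = {x : 6 <= 8x + -1 <= 7}
Solving: (6 - -1)/8 <= x <= (7 - -1)/8
= [0.875, 1]
Intersecting with [0,1]: [0.875, 1]
Measure = 1 - 0.875 = 0.125


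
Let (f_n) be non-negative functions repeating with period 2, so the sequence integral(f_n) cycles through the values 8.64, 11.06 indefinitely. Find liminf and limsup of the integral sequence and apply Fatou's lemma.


The sequence (integral(f_n)) is periodic with period 2, repeating the values 8.64, 11.06 indefinitely.
Step 1: For a periodic sequence, every tail (a_m, a_(m+1), ...) contains all 2 period values infinitely often.
Step 2: Hence inf of every tail = min of the period values = min(8.64, 11.06) = 8.64.
        liminf_n integral(f_n) = sup over m of (inf of tail from m) = 8.64.
Step 3: Similarly sup of every tail = max of the period values = 11.06.
        limsup_n integral(f_n) = 11.06.
Step 4: Fatou's lemma: integral(liminf_n f_n) <= liminf_n integral(f_n) = 8.64.
        So the integral of the pointwise liminf is at most 8.64.


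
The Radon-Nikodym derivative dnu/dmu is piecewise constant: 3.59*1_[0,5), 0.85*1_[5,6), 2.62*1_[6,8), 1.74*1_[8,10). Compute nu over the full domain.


Integrate each piece of the Radon-Nikodym derivative:
Step 1: integral_0^5 3.59 dx = 3.59*(5-0) = 3.59*5 = 17.95
Step 2: integral_5^6 0.85 dx = 0.85*(6-5) = 0.85*1 = 0.85
Step 3: integral_6^8 2.62 dx = 2.62*(8-6) = 2.62*2 = 5.24
Step 4: integral_8^10 1.74 dx = 1.74*(10-8) = 1.74*2 = 3.48
Total: 17.95 + 0.85 + 5.24 + 3.48 = 27.52


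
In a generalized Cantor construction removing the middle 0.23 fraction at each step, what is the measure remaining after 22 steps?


Step 1: At each step, fraction remaining = 1 - 0.23 = 0.77
Step 2: After 22 steps, measure = (0.77)^22
Result = 0.003183


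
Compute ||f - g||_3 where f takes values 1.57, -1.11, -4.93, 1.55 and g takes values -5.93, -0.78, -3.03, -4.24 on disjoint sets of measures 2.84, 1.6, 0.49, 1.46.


Step 1: Compute differences f_i - g_i:
  1.57 - -5.93 = 7.5
  -1.11 - -0.78 = -0.33
  -4.93 - -3.03 = -1.9
  1.55 - -4.24 = 5.79
Step 2: Compute |diff|^3 * measure for each set:
  |7.5|^3 * 2.84 = 421.875 * 2.84 = 1198.125
  |-0.33|^3 * 1.6 = 0.035937 * 1.6 = 0.057499
  |-1.9|^3 * 0.49 = 6.859 * 0.49 = 3.36091
  |5.79|^3 * 1.46 = 194.104539 * 1.46 = 283.392627
Step 3: Sum = 1484.936036
Step 4: ||f-g||_3 = (1484.936036)^(1/3) = 11.408694


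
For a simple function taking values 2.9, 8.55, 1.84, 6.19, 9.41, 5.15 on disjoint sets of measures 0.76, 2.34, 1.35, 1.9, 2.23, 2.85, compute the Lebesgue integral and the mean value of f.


Step 1: Integral = sum(value_i * measure_i)
= 2.9*0.76 + 8.55*2.34 + 1.84*1.35 + 6.19*1.9 + 9.41*2.23 + 5.15*2.85
= 2.204 + 20.007 + 2.484 + 11.761 + 20.9843 + 14.6775
= 72.1178
Step 2: Total measure of domain = 0.76 + 2.34 + 1.35 + 1.9 + 2.23 + 2.85 = 11.43
Step 3: Average value = 72.1178 / 11.43 = 6.309519


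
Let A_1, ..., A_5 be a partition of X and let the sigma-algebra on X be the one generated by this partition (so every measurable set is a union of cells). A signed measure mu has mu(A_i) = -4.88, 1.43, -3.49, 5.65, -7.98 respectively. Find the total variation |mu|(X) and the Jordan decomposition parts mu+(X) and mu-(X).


Step 1: Every measurable set is a union of atoms (the cells / points), so a Hahn decomposition is
  obtained by grouping atoms by sign: P = union of atoms with mu > 0, N = union of the remaining atoms.
  Atoms in P (indices): 2, 4;  atoms in N (indices): 1, 3, 5
  Positive values: 1.43, 5.65
  Negative values: -4.88, -3.49, -7.98
Step 2: mu+(X) = mu(P) = sum of positive atom values = 7.08
Step 3: mu-(X) = -mu(N) = sum of |negative atom values| = 16.35
Step 4: |mu|(X) = mu+(X) + mu-(X) = 7.08 + 16.35 = 23.43


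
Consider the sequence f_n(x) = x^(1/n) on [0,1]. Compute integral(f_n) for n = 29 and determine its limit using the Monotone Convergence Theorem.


At n = 29: f_29(x) = x^(1/29).
Step 1: integral(x^(1/29), 0, 1) = [x^(1/29+1) / (1/29+1)] from 0 to 1
     = 1 / (1/29 + 1) = 1 / ((29+1)/29) = 29/(29+1)
     = 29/30 = 0.966667
Step 2: As n -> infinity, f_n(x) = x^(1/n) -> 1 for x in (0,1], and f_n is increasing in n.
By MCT, lim_n integral(f_n) = integral(lim_n f_n) = integral(1, 0, 1) = 1.
Step 3: Verify convergence: 29/30 = 0.966667 -> 1


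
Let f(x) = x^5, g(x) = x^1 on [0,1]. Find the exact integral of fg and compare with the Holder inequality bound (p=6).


Step 1: Exact integral of f*g = integral(x^6, 0, 1) = 1/7
     = 0.142857
Step 2: Holder bound with p=6, q=1.2:
  ||f||_p = (integral x^30 dx)^(1/6) = (1/31)^(1/6) = 0.564209
  ||g||_q = (integral x^1.2 dx)^(1/1.2) = (1/2.2)^(1/1.2) = 0.518379
Step 3: Holder bound = ||f||_p * ||g||_q = 0.564209 * 0.518379 = 0.292474
Verification: 0.142857 <= 0.292474 (Holder holds)


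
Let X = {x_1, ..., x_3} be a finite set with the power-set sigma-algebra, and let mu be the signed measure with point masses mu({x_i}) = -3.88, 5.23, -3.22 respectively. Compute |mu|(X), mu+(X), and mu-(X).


Step 1: Every measurable set is a union of atoms (the cells / points), so a Hahn decomposition is
  obtained by grouping atoms by sign: P = union of atoms with mu > 0, N = union of the remaining atoms.
  Atoms in P (indices): 2;  atoms in N (indices): 1, 3
  Positive values: 5.23
  Negative values: -3.88, -3.22
Step 2: mu+(X) = mu(P) = sum of positive atom values = 5.23
Step 3: mu-(X) = -mu(N) = sum of |negative atom values| = 7.1
Step 4: |mu|(X) = mu+(X) + mu-(X) = 5.23 + 7.1 = 12.33


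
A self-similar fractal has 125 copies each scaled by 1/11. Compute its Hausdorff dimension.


For a self-similar set with N copies scaled by 1/r:
dim_H = log(N)/log(r) = log(125)/log(11)
= 4.828314/2.397895
= 2.013563


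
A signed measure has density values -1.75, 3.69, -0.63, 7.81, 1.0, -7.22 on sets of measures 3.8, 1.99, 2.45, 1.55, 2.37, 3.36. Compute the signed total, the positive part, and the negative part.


Step 1: Compute signed measure on each set:
  Set 1: -1.75 * 3.8 = -6.65
  Set 2: 3.69 * 1.99 = 7.3431
  Set 3: -0.63 * 2.45 = -1.5435
  Set 4: 7.81 * 1.55 = 12.1055
  Set 5: 1.0 * 2.37 = 2.37
  Set 6: -7.22 * 3.36 = -24.2592
Step 2: Total signed measure = (-6.65) + (7.3431) + (-1.5435) + (12.1055) + (2.37) + (-24.2592)
     = -10.6341
Step 3: Positive part mu+(X) = sum of positive contributions = 21.8186
Step 4: Negative part mu-(X) = |sum of negative contributions| = 32.4527
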